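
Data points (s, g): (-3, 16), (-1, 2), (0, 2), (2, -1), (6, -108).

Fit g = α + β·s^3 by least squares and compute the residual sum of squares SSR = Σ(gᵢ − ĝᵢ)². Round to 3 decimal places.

Compute the Gram sums: Σ1 = 5, Σs^3 = 196, Σs^3·s^3 = 47450.
And Σg = -89, Σs^3·g = -23770.
XᵀX·[α, β]ᵀ = Xᵀg becomes [[5, 196]; [196, 47450]]·[α, β]ᵀ = [-89, -23770]ᵀ.
Eliminating β: 47450·(row 1) − 196·(row 2) gives 198834·α = 47450·(-89) − 196·(-23770) = 435870, so α = 72645/33139.
Then β = ((-23770) − 196·(72645/33139))/47450 = -16901/33139.
Residuals: 1252/33139, -23268/33139, -6367/33139, 29424/33139, -1041/33139; SSR = 43766/33139.

SSR = 1.321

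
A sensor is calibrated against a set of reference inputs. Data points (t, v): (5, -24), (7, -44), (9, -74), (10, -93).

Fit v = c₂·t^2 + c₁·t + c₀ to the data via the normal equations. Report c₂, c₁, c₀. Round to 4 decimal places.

c₂ = -1.2739, c₁ = 5.3191, c₀ = -18.7638

The normal equations are: 19587·c₂ + 2197·c₁ + 255·c₀ = -18050;  2197·c₂ + 255·c₁ + 31·c₀ = -2024;  255·c₂ + 31·c₁ + 4·c₀ = -235.
Row-reducing yields c₂ = -507/398, c₁ = 2117/398, c₀ = -3734/199.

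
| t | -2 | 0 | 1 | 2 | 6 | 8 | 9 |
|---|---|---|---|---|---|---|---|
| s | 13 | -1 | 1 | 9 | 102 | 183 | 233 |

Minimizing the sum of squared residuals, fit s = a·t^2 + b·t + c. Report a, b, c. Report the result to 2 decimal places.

a = 2.99, b = -0.88, c = -0.92

Sums needed: Σt^2·t^2 = 11986, Σt^2·t = 1458, Σt^2 = 190, Σt·t = 190, Σt = 24, Σ1 = 7.
And Σt^2·s = 34346, Σt·s = 4166, Σs = 540.
Normal equations: [[11986, 1458, 190]; [1458, 190, 24]; [190, 24, 7]]·[a, b, c]ᵀ = [34346, 4166, 540]ᵀ.
Solving the 3×3 system (Gaussian elimination) gives a = 2267/759, b = -222/253, c = -698/759.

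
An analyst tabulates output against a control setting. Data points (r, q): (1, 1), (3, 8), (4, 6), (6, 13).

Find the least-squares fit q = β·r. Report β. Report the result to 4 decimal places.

Compute the Gram sums: Σr·r = 62.
Moment sums: Σr·q = 127.
Normal equations: [[62]]·[β]ᵀ = [127]ᵀ.
Hence β = 127 / 62 ≈ 2.04839.

β = 2.0484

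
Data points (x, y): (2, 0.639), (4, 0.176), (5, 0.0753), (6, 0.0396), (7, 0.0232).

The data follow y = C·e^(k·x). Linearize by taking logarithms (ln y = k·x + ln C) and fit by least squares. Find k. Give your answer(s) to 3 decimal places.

k = -0.678

With ln yᵢ as the transformed response and xᵢ as the regressor:
Σx = 24.0000, Σ(x)² = 130.0000, Σln y = -11.7639, Σx·ln y = -66.4949.
Equations: 130.0000·k + 24.0000·ln C = -66.4949;  24.0000·k + 5·ln C = -11.7639.
Solving (det = 74.0000): k = -0.67757, ln C = 0.89957.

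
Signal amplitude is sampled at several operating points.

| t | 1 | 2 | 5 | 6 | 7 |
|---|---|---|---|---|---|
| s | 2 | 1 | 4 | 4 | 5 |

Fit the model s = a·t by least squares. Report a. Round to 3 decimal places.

a = 0.722

XᵀX·[a]ᵀ = Xᵀs reads: 115·a = 83.
a = 83/115 = 0.721739.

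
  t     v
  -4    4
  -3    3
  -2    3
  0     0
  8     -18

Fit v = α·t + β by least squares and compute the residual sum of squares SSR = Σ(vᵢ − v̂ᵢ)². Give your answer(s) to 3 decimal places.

SSR = 9.127

Normal-equation sums: Σt·t = 93, Σt = -1, Σ1 = 5.
Right-hand side: Σt·v = -175, Σv = -8.
Normal equations: [[93, -1]; [-1, 5]]·[α, β]ᵀ = [-175, -8]ᵀ.
Eliminating β: 5·(row 1) − (-1)·(row 2) gives 464·α = 5·(-175) − (-1)·(-8) = -883, so α = -883/464.
Then β = ((-8) − (-1)·(-883/464))/5 = -919/464.
Residuals: -757/464, -169/232, 545/464, 919/464, -369/464; SSR = 4235/464.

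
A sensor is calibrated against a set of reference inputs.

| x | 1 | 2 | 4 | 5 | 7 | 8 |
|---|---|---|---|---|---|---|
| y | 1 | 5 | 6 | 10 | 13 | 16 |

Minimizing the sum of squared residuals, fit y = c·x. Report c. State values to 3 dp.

c = 1.912

Normal-equation sums: Σx·x = 159.
Right-hand side: Σx·y = 304.
Normal equations: [[159]]·[c]ᵀ = [304]ᵀ.
Hence c = 304 / 159 ≈ 1.91195.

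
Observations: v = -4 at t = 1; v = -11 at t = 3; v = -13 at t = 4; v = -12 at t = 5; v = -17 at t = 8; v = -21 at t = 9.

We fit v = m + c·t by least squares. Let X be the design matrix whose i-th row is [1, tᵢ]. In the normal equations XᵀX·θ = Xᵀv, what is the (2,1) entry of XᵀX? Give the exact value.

Row 2 ↔ basis t, column 1 ↔ basis 1, so (XᵀX)_{2,1} = Σᵢ t = (1)·(1) + (3)·(1) + (4)·(1) + (5)·(1) + (8)·(1) + (9)·(1) = 30.

30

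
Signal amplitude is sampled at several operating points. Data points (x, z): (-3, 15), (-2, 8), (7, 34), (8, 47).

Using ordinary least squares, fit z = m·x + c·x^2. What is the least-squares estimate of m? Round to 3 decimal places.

Entries of AᵀA: Σx·x = 126, Σx·x^2 = 820, Σx^2·x^2 = 6594.
For Aᵀz: Σx·z = 553, Σx^2·z = 4841.
So AᵀA·[m, c]ᵀ = Aᵀz: [[126, 820]; [820, 6594]]·[m, c]ᵀ = [553, 4841]ᵀ.
Determinant 126·6594 − 820² = 158444.
m = (553·6594 − 820·4841)/158444 = -161569/79222; c = (126·4841 − 820·553)/158444 = 78253/79222.

m = -2.039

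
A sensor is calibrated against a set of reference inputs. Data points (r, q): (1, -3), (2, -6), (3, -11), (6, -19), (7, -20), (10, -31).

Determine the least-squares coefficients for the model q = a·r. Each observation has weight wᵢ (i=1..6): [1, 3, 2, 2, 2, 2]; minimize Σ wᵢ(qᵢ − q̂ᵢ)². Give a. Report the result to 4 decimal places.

a = -3.0748

The normal system AᵀWA·[a]ᵀ = AᵀWq is [[401]]·[a]ᵀ = [-1233]ᵀ.
a = (-1233)/401 = -3.07481.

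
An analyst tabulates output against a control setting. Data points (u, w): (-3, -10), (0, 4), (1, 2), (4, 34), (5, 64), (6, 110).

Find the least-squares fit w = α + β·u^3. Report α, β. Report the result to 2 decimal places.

α = 2.80, β = 0.49

Compute the Gram sums: Σ1 = 6, Σu^3 = 379, Σu^3·u^3 = 67107.
Right-hand side: Σw = 204, Σu^3·w = 34208.
Eliminating β: 67107·(row 1) − 379·(row 2) gives 259001·α = 67107·204 − 379·34208 = 724996, so α = 724996/259001.
Then β = (34208 − 379·(724996/259001))/67107 = 127932/259001.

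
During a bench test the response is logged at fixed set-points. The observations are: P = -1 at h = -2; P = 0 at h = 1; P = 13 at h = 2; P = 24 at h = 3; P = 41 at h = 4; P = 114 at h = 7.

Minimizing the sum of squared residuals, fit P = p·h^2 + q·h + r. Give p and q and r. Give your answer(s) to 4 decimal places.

p = 1.9396, q = 3.1484, r = -2.8681

XᵀX·[p, q, r]ᵀ = XᵀP reads: 2771·p + 435·q + 83·r = 6506;  435·p + 83·q + 15·r = 1062;  83·p + 15·q + 6·r = 191.
Inverting the 3×3 Gram matrix, [p, q, r]ᵀ = [353/182, 573/182, -261/91]ᵀ.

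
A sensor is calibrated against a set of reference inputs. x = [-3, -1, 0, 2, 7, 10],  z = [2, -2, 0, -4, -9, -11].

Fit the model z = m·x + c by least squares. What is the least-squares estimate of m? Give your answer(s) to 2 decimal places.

Forming MᵀM = [[163, 15]; [15, 6]] and Mᵀz = [-185, -24]ᵀ gives MᵀM·[m, c]ᵀ = Mᵀz.
det = 163·6 − 15² = 753.
m = ((-185)·6 − 15·(-24))/753 = -250/251; c = (163·(-24) − 15·(-185))/753 = -379/251.

m = -1.00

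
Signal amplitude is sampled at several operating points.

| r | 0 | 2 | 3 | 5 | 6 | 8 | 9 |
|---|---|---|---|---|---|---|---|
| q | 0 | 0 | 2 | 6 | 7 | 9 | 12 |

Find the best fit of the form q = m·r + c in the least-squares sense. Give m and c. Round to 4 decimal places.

The normal system AᵀA·[m, c]ᵀ = Aᵀq is [[219, 33]; [33, 7]]·[m, c]ᵀ = [258, 36]ᵀ.
Eliminating c: 7·(row 1) − 33·(row 2) gives 444·m = 7·258 − 33·36 = 618, so m = 103/74.
Then c = (36 − 33·(103/74))/7 = -105/74.

m = 1.3919, c = -1.4189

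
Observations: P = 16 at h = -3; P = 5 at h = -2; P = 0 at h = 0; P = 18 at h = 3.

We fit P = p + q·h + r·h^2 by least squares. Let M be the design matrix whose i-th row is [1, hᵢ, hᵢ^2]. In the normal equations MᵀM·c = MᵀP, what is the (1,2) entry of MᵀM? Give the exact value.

Row 1 ↔ basis 1, column 2 ↔ basis h, so (MᵀM)_{1,2} = Σᵢ h = (1)·(-3) + (1)·(-2) + (1)·(0) + (1)·(3) = -2.

-2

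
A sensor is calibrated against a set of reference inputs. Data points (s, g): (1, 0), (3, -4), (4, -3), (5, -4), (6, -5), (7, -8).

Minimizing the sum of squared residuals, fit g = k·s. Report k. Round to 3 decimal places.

Setting ∂/∂k … = 0 gives: 136·k = -130.
Hence k = -130 / 136 ≈ -0.955882.

k = -0.956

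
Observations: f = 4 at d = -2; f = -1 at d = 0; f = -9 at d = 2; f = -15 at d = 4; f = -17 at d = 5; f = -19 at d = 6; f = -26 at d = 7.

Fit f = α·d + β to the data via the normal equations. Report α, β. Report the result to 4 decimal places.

Compute the Gram sums: Σd·d = 134, Σd = 22, Σ1 = 7.
Right-hand side: Σd·f = -467, Σf = -83.
So AᵀA·[α, β]ᵀ = Aᵀf: [[134, 22]; [22, 7]]·[α, β]ᵀ = [-467, -83]ᵀ.
Eliminating β: 7·(row 1) − 22·(row 2) gives 454·α = 7·(-467) − 22·(-83) = -1443, so α = -1443/454.
Then β = ((-83) − 22·(-1443/454))/7 = -424/227.

α = -3.1784, β = -1.8678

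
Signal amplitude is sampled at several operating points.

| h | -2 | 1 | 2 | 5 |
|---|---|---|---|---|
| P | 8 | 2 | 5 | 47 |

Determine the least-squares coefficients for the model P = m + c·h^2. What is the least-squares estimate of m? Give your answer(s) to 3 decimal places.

m = -0.671

Entries of XᵀX: Σ1 = 4, Σh^2 = 34, Σh^2·h^2 = 658.
And ΣP = 62, Σh^2·P = 1229.
det = 4·658 − 34² = 1476.
m = (62·658 − 34·1229)/1476 = -55/82; c = (4·1229 − 34·62)/1476 = 78/41.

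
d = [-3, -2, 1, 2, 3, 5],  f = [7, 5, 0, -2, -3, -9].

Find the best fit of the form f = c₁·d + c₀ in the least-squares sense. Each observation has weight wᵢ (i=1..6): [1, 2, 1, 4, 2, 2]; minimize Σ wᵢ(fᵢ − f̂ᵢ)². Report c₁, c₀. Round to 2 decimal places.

Normal-equation sums: Σwᵢ·d·d = 102, Σwᵢ·d = 18, Σwᵢ·1 = 12.
Moment sums: Σwᵢ·d·f = -165, Σwᵢ·f = -15.
Normal equations: [[102, 18]; [18, 12]]·[c₁, c₀]ᵀ = [-165, -15]ᵀ.
Δ = 102·12 − 18² = 900.
c₁ = ((-165)·12 − 18·(-15))/900 = -19/10; c₀ = (102·(-15) − 18·(-165))/900 = 8/5.

c₁ = -1.90, c₀ = 1.60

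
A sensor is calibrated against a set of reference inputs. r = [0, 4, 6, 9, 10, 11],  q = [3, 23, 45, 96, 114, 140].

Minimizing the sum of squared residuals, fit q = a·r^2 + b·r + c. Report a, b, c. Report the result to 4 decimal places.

Forming AᵀA = [[32754, 3340, 354]; [3340, 354, 40]; [354, 40, 6]] and Aᵀq = [38104, 3906, 421]ᵀ gives AᵀA·[a, b, c]ᵀ = Aᵀq.
Inverting the 3×3 Gram matrix, [a, b, c]ᵀ = [40565/38036, 11797/19018, 118231/38036]ᵀ.

a = 1.0665, b = 0.6203, c = 3.1084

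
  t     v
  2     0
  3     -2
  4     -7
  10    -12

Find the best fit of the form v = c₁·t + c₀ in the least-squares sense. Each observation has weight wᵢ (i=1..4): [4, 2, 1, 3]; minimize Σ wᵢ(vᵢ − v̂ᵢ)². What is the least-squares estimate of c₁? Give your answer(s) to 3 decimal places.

Compute the Gram sums: Σwᵢ·t·t = 350, Σwᵢ·t = 48, Σwᵢ·1 = 10.
Right-hand side: Σwᵢ·t·v = -400, Σwᵢ·v = -47.
XᵀWX·[c₁, c₀]ᵀ = XᵀWv becomes [[350, 48]; [48, 10]]·[c₁, c₀]ᵀ = [-400, -47]ᵀ.
Δ = 350·10 − 48² = 1196.
c₁ = ((-400)·10 − 48·(-47))/1196 = -436/299; c₀ = (350·(-47) − 48·(-400))/1196 = 1375/598.

c₁ = -1.458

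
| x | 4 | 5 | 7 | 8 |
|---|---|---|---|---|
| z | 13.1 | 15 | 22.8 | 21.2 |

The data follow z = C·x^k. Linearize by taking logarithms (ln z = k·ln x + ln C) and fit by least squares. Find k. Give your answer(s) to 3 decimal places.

Let Y = ln z. Fitting Y = k·ln x + ln C by least squares:
Over the data: Σln x = 7.0211, Σ(ln x)² = 12.6227, Σln z = 11.4614, Σln x·ln z = 20.3598.
Normal system: [[12.6227, 7.0211]; [7.0211, 4]]·[k, ln C]ᵀ = [20.3598, 11.4614]ᵀ.
Solving (det = 1.1954): k = 0.80961, ln C = 1.44428.

k = 0.810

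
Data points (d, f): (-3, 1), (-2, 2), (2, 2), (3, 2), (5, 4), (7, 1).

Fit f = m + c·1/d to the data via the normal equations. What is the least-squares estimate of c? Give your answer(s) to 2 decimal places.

c = 0.77

MᵀM·[m, c]ᵀ = Mᵀf reads: 6·m + (12/35)·c = 12;  (12/35)·m + (17257/22050)·c = 134/105.
det = 6·(17257/22050) − (12/35)² = 673/147.
m = (12·(17257/22050) − (12/35)·(134/105))/(673/147) = 32906/16825; c = (6·(134/105) − (12/35)·12)/(673/147) = 2604/3365.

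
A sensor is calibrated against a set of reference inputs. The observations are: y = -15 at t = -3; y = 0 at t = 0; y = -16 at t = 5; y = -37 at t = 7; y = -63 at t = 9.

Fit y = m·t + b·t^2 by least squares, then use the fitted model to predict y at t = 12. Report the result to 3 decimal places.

With design matrix A, AᵀA = [[164, 1170]; [1170, 9668]] and Aᵀy = [-861, -7451]ᵀ.
Δ = 164·9668 − 1170² = 216652.
m = ((-861)·9668 − 1170·(-7451))/216652 = 196761/108326; b = (164·(-7451) − 1170·(-861))/216652 = -107297/108326.
At t = 12: ŷ = (196761/108326)·(12) + (-107297/108326)·(144) = -6544818/54163.

ŷ = -120.836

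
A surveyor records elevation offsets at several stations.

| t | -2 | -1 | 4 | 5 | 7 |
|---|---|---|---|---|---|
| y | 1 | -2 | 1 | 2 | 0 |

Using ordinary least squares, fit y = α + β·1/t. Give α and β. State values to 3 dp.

α = 0.777, β = 2.080

Compute the Gram sums: Σ1 = 5, Σ1/t = -127/140, Σ1/t·1/t = 26909/19600.
And Σy = 2, Σ1/t·y = 43/20.
So XᵀX·[α, β]ᵀ = Xᵀy: [[5, -127/140]; [-127/140, 26909/19600]]·[α, β]ᵀ = [2, 43/20]ᵀ.
Eliminating β: (26909/19600)·(row 1) − (-127/140)·(row 2) gives (7401/1225)·α = (26909/19600)·2 − (-127/140)·(43/20) = 18409/3920, so α = 92045/118416.
Then β = ((43/20) − (-127/140)·(92045/118416))/(26909/19600) = 61565/29604.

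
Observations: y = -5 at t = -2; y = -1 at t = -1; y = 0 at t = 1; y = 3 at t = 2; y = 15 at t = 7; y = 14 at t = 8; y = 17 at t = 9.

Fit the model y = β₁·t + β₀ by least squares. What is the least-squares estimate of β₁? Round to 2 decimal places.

XᵀX·[β₁, β₀]ᵀ = Xᵀy reads: 204·β₁ + 24·β₀ = 387;  24·β₁ + 7·β₀ = 43.
Δ = 204·7 − 24² = 852.
β₁ = (387·7 − 24·43)/852 = 559/284; β₀ = (204·43 − 24·387)/852 = -43/71.

β₁ = 1.97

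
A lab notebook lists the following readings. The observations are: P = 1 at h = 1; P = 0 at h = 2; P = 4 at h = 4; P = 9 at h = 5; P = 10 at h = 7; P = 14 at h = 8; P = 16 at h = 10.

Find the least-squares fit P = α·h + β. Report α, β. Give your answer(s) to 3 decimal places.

The normal equations are: 259·α + 37·β = 404;  37·α + 7·β = 54.
det = 259·7 − 37² = 444.
α = (404·7 − 37·54)/444 = 415/222; β = (259·54 − 37·404)/444 = -13/6.

α = 1.869, β = -2.167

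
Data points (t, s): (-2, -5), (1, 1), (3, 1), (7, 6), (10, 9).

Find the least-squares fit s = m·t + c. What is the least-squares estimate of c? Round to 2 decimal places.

Entries of MᵀM: Σt·t = 163, Σt = 19, Σ1 = 5.
For Mᵀs: Σt·s = 146, Σs = 12.
Normal equations: [[163, 19]; [19, 5]]·[m, c]ᵀ = [146, 12]ᵀ.
Eliminating c: 5·(row 1) − 19·(row 2) gives 454·m = 5·146 − 19·12 = 502, so m = 251/227.
Then c = (12 − 19·(251/227))/5 = -409/227.

c = -1.80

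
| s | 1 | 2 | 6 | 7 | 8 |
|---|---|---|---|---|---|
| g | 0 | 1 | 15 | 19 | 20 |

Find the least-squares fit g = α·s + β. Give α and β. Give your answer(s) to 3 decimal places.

Normal-equation sums: Σs·s = 154, Σs = 24, Σ1 = 5.
And Σs·g = 385, Σg = 55.
Normal equations: [[154, 24]; [24, 5]]·[α, β]ᵀ = [385, 55]ᵀ.
det = 154·5 − 24² = 194.
α = (385·5 − 24·55)/194 = 605/194; β = (154·55 − 24·385)/194 = -385/97.

α = 3.119, β = -3.969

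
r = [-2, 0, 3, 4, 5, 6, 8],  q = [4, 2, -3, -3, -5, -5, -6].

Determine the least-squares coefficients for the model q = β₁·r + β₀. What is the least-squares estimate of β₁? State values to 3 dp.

β₁ = -1.076

Normal-equation sums: Σr·r = 154, Σr = 24, Σ1 = 7.
Right-hand side: Σr·q = -132, Σq = -16.
Normal equations: [[154, 24]; [24, 7]]·[β₁, β₀]ᵀ = [-132, -16]ᵀ.
Determinant 154·7 − 24² = 502.
β₁ = ((-132)·7 − 24·(-16))/502 = -270/251; β₀ = (154·(-16) − 24·(-132))/502 = 352/251.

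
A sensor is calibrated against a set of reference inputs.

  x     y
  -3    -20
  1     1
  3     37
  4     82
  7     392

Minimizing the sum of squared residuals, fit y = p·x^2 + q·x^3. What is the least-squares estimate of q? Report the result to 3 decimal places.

Normal-equation sums: Σx^2·x^2 = 2820, Σx^2·x^3 = 17832, Σx^3·x^3 = 123204.
Right-hand side: Σx^2·y = 20674, Σx^3·y = 141244.
MᵀM·[p, q]ᵀ = Mᵀy becomes [[2820, 17832]; [17832, 123204]]·[p, q]ᵀ = [20674, 141244]ᵀ.
Δ = 2820·123204 − 17832² = 29455056.
p = (20674·123204 − 17832·141244)/29455056 = 131743/136366; q = (2820·141244 − 17832·20674)/29455056 = 205898/204549.

q = 1.007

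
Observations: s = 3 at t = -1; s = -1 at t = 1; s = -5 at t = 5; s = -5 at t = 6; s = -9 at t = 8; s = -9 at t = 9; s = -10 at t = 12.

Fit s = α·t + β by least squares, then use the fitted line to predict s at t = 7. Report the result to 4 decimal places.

ŝ = -6.4583

From the data, Σt·t = 352, Σt = 40, Σ1 = 7.
And Σt·s = -332, Σs = -36.
Eliminating β: 7·(row 1) − 40·(row 2) gives 864·α = 7·(-332) − 40·(-36) = -884, so α = -221/216.
Then β = ((-36) − 40·(-221/216))/7 = 19/27.
At t = 7: ŝ = (-221/216)·(7) + (19/27)·(1) = -155/24.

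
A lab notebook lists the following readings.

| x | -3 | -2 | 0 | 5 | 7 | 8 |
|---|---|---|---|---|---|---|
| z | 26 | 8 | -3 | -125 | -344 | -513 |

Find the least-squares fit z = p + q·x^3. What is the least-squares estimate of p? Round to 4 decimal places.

Entries of MᵀM: Σ1 = 6, Σx^3 = 945, Σx^3·x^3 = 396211.
Right-hand side: Σz = -951, Σx^3·z = -397039.
Normal equations: [[6, 945]; [945, 396211]]·[p, q]ᵀ = [-951, -397039]ᵀ.
Δ = 6·396211 − 945² = 1484241.
p = ((-951)·396211 − 945·(-397039))/1484241 = -531602/494747; q = (6·(-397039) − 945·(-951))/1484241 = -494513/494747.

p = -1.0745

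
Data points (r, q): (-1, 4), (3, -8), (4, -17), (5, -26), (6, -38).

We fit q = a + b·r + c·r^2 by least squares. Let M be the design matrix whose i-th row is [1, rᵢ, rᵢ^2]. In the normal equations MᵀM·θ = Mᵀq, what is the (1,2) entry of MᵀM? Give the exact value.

17

Row 1 ↔ basis 1, column 2 ↔ basis r, so (MᵀM)_{1,2} = Σᵢ r = (1)·(-1) + (1)·(3) + (1)·(4) + (1)·(5) + (1)·(6) = 17.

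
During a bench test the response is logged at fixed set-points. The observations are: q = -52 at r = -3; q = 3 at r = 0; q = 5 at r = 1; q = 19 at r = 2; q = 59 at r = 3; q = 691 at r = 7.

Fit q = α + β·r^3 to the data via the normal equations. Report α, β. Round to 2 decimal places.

From the data, Σ1 = 6, Σr^3 = 352, Σr^3·r^3 = 119172.
Right-hand side: Σq = 725, Σr^3·q = 240167.
XᵀX·[α, β]ᵀ = Xᵀq becomes [[6, 352]; [352, 119172]]·[α, β]ᵀ = [725, 240167]ᵀ.
det = 6·119172 − 352² = 591128.
α = (725·119172 − 352·240167)/591128 = 465229/147782; β = (6·240167 − 352·725)/591128 = 592901/295564.

α = 3.15, β = 2.01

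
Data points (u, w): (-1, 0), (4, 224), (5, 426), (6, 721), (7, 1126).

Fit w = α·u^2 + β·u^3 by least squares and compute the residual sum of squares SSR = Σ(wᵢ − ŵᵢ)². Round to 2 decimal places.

SSR = 2.06

Forming MᵀM = [[4579, 28731]; [28731, 184027]] and Mᵀw = [95364, 609540]ᵀ gives MᵀM·[α, β]ᵀ = Mᵀw.
Determinant 4579·184027 − 28731² = 17189272.
α = (95364·184027 − 28731·609540)/17189272 = 4607136/2148659; β = (4579·609540 − 28731·95364)/17189272 = 6397572/2148659.
Residuals: 1790436/2148659, -1859168/2148659, 453834/2148659, 1450691/2148659, -726826/2148659; SSR = 4421787/2148659.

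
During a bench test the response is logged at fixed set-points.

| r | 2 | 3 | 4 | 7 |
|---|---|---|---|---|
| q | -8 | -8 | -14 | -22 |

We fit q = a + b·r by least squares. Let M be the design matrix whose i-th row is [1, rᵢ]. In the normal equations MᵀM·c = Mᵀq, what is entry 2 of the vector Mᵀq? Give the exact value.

Entry 2 ↔ basis r, so (Mᵀq)_{2} = Σᵢ (r)·qᵢ = (2)·(-8) + (3)·(-8) + (4)·(-14) + (7)·(-22) = -250.

-250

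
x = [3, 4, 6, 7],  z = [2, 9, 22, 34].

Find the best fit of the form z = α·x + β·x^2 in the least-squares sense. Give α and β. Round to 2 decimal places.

α = -1.93, β = 0.96

Entries of AᵀA: Σx·x = 110, Σx·x^2 = 650, Σx^2·x^2 = 4034.
Moment sums: Σx·z = 412, Σx^2·z = 2620.
Determinant 110·4034 − 650² = 21240.
α = (412·4034 − 650·2620)/21240 = -1708/885; β = (110·2620 − 650·412)/21240 = 170/177.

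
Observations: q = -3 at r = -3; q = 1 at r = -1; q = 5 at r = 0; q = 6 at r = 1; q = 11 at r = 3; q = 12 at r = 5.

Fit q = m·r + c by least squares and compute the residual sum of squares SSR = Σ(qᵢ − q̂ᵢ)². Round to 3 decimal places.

SSR = 7.290

From the data, Σr·r = 45, Σr = 5, Σ1 = 6.
Right-hand side: Σr·q = 107, Σq = 32.
AᵀA·[m, c]ᵀ = Aᵀq becomes [[45, 5]; [5, 6]]·[m, c]ᵀ = [107, 32]ᵀ.
det = 45·6 − 5² = 245.
m = (107·6 − 5·32)/245 = 482/245; c = (45·32 − 5·107)/245 = 181/49.
Residuals: -194/245, -178/245, 64/49, 83/245, 344/245, -75/49; SSR = 1786/245.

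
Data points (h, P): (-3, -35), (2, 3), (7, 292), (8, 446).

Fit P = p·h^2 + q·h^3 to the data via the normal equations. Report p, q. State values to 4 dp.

Forming MᵀM = [[6594, 49364]; [49364, 380586]] and MᵀP = [42549, 329477]ᵀ gives MᵀM·[p, q]ᵀ = MᵀP.
Eliminating q: 380586·(row 1) − 49364·(row 2) gives 72779588·p = 380586·42549 − 49364·329477 = -70748914, so p = -35374457/36389794.
Then q = (329477 − 49364·(-35374457/36389794))/380586 = 5155893/5198542.

p = -0.9721, q = 0.9918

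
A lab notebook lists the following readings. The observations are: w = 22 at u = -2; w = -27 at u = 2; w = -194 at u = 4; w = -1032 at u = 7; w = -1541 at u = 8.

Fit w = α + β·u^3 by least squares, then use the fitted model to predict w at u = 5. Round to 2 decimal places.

ŵ = -377.74

From the data, Σ1 = 5, Σu^3 = 919, Σu^3·u^3 = 384017.
And Σw = -2772, Σu^3·w = -1155776.
Normal equations: [[5, 919]; [919, 384017]]·[α, β]ᵀ = [-2772, -1155776]ᵀ.
Eliminating β: 384017·(row 1) − 919·(row 2) gives 1075524·α = 384017·(-2772) − 919·(-1155776) = -2336980, so α = -584245/268881.
Then β = ((-1155776) − 919·(-584245/268881))/384017 = -807853/268881.
At u = 5: ŵ = (-584245/268881)·(1) + (-807853/268881)·(125) = -33855290/89627.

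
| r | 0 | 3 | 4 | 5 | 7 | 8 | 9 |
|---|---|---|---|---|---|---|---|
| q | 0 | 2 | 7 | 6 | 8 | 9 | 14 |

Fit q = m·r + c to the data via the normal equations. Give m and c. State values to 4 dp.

Forming MᵀM = [[244, 36]; [36, 7]] and Mᵀq = [318, 46]ᵀ gives MᵀM·[m, c]ᵀ = Mᵀq.
Determinant 244·7 − 36² = 412.
m = (318·7 − 36·46)/412 = 285/206; c = (244·46 − 36·318)/412 = -56/103.

m = 1.3835, c = -0.5437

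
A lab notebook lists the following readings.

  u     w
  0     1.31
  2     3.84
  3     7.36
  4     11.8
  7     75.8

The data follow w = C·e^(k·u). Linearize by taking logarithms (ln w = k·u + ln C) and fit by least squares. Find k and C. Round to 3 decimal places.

k = 0.580, C = 1.253

Taking logs, ln w = k·u + ln C, so regress ln w on u.
XᵀX = [[78.0000, 16.0000]; [16.0000, 5]], rhs = [48.8482, 10.4078]ᵀ  (here Σu = 16.0000, Σ(u)² = 78.0000, Σln w = 10.4078, Σu·ln w = 48.8482).
Slope k = (n·Σu·ln w − Σu·Σln w)/(n·Σ(u)² − (Σu)²) = (5·48.8482 − 16.0000·10.4078)/134.0000 = 0.57998; ln C = (Σln w − k·Σu)/n = 0.22562, so C = exp(0.22562) = 1.25311.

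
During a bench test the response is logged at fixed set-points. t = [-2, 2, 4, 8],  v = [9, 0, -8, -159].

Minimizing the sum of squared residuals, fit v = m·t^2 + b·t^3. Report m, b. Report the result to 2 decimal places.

With design matrix X, XᵀX = [[4384, 33792]; [33792, 266368]] and Xᵀv = [-10268, -81992]ᵀ.
det = 4384·266368 − 33792² = 25858048.
m = ((-10268)·266368 − 33792·(-81992))/25858048 = 69545/50504; b = (4384·(-81992) − 33792·(-10268))/25858048 = -48737/101008.

m = 1.38, b = -0.48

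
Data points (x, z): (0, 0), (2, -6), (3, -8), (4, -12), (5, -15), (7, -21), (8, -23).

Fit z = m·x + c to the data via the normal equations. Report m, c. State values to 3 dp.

Entries of MᵀM: Σx·x = 167, Σx = 29, Σ1 = 7.
And Σx·z = -490, Σz = -85.
Determinant 167·7 − 29² = 328.
m = ((-490)·7 − 29·(-85))/328 = -965/328; c = (167·(-85) − 29·(-490))/328 = 15/328.

m = -2.942, c = 0.046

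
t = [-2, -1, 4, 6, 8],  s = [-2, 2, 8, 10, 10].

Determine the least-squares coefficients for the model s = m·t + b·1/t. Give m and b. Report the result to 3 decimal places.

Setting ∂/∂m … = 0 gives: 121·m + 5·b = 174;  5·m + (781/576)·b = 47/12.
Eliminating b: (781/576)·(row 1) − 5·(row 2) gives (80101/576)·m = (781/576)·174 − 5·(47/12) = 6923/32, so m = 17802/11443.
Then b = ((47/12) − 5·(17802/11443))/(781/576) = -32592/11443.

m = 1.556, b = -2.848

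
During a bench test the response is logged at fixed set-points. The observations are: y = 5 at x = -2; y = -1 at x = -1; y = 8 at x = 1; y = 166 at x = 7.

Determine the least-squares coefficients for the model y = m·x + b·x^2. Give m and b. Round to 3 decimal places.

Normal-equation sums: Σx·x = 55, Σx·x^2 = 335, Σx^2·x^2 = 2419.
Moment sums: Σx·y = 1161, Σx^2·y = 8161.
Eliminating b: 2419·(row 1) − 335·(row 2) gives 20820·m = 2419·1161 − 335·8161 = 74524, so m = 18631/5205.
Then b = (8161 − 335·(18631/5205))/2419 = 2996/1041.

m = 3.579, b = 2.878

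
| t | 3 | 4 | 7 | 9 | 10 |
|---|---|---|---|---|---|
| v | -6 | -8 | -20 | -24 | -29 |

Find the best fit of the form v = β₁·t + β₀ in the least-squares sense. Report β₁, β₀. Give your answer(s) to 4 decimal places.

β₁ = -3.2742, β₀ = 4.2097

From the data, Σt·t = 255, Σt = 33, Σ1 = 5.
Right-hand side: Σt·v = -696, Σv = -87.
XᵀX·[β₁, β₀]ᵀ = Xᵀv becomes [[255, 33]; [33, 5]]·[β₁, β₀]ᵀ = [-696, -87]ᵀ.
Eliminating β₀: 5·(row 1) − 33·(row 2) gives 186·β₁ = 5·(-696) − 33·(-87) = -609, so β₁ = -203/62.
Then β₀ = ((-87) − 33·(-203/62))/5 = 261/62.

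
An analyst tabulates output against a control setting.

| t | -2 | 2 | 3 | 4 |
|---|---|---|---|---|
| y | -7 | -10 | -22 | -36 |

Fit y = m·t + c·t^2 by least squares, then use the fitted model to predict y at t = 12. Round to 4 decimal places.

Sums needed: Σt·t = 33, Σt·t^2 = 91, Σt^2·t^2 = 369.
Right-hand side: Σt·y = -216, Σt^2·y = -842.
Δ = 33·369 − 91² = 3896.
m = ((-216)·369 − 91·(-842))/3896 = -1541/1948; c = (33·(-842) − 91·(-216))/3896 = -4065/1948.
At t = 12: ŷ = (-1541/1948)·(12) + (-4065/1948)·(144) = -150963/487.

ŷ = -309.9856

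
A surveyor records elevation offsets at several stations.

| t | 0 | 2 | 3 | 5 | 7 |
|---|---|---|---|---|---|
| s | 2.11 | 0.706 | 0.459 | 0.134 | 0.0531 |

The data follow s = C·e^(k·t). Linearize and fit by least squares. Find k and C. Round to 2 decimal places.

With ln sᵢ as the transformed response and tᵢ as the regressor:
Sums: Σt = 17.0000, Σ(t)² = 87.0000, Σln s = -5.3257, Σt·ln s = -33.6310.
Normal system: [[87.0000, 17.0000]; [17.0000, 5]]·[k, ln C]ᵀ = [-33.6310, -5.3257]ᵀ.
Δ = 87.0000·5 − (17.0000)² = 146.0000; k = (-33.6310·5 − 17.0000·-5.3257)/146.0000 = -0.53164, ln C = (87.0000·-5.3257 − 17.0000·-33.6310)/146.0000 = 0.74244, so C = exp(0.74244) = 2.10105.

k = -0.53, C = 2.10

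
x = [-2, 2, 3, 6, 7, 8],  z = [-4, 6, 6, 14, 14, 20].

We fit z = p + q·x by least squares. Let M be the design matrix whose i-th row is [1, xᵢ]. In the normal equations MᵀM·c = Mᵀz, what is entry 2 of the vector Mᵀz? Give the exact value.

380

Entry 2 ↔ basis x, so (Mᵀz)_{2} = Σᵢ (x)·zᵢ = (-2)·(-4) + (2)·(6) + (3)·(6) + (6)·(14) + (7)·(14) + (8)·(20) = 380.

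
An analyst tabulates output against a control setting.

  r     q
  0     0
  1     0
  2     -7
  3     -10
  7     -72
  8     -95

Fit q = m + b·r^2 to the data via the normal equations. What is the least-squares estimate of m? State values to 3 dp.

The normal system AᵀA·[m, b]ᵀ = Aᵀq is [[6, 127]; [127, 6595]]·[m, b]ᵀ = [-184, -9726]ᵀ.
Eliminating b: 6595·(row 1) − 127·(row 2) gives 23441·m = 6595·(-184) − 127·(-9726) = 21722, so m = 21722/23441.
Then b = ((-9726) − 127·(21722/23441))/6595 = -34988/23441.

m = 0.927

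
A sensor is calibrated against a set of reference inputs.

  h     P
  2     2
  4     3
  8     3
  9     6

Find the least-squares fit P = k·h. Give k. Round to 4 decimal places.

MᵀM·[k]ᵀ = MᵀP reads: 165·k = 94.
Hence k = 94 / 165 ≈ 0.569697.

k = 0.5697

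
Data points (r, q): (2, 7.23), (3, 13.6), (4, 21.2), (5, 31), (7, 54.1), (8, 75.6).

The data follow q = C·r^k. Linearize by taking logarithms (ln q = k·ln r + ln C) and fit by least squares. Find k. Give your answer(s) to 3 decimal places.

Taking logs, ln q = k·ln r + ln C, so regress ln q on ln r.
XᵀX = [[14.3101, 8.8128]; [8.8128, 6]], rhs = [30.7595, 19.3926]ᵀ  (here Σln r = 8.8128, Σ(ln r)² = 14.3101, Σln q = 19.3926, Σln r·ln q = 30.7595).
Solving (det = 8.1947): k = 1.66613, ln C = 0.78488.

k = 1.666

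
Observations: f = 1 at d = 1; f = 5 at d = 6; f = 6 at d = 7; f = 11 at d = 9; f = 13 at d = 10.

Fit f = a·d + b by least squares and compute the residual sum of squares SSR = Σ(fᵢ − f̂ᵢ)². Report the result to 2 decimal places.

SSR = 8.50

Forming XᵀX = [[267, 33]; [33, 5]] and Xᵀf = [302, 36]ᵀ gives XᵀX·[a, b]ᵀ = Xᵀf.
Δ = 267·5 − 33² = 246.
a = (302·5 − 33·36)/246 = 161/123; b = (267·36 − 33·302)/246 = -59/41.
Residuals: 139/123, -58/41, -212/123, 27/41, 166/123; SSR = 1046/123.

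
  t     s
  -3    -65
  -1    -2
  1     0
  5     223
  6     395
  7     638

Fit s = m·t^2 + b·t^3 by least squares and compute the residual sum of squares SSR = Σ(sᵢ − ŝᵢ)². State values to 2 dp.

Normal-equation sums: Σt^2·t^2 = 4405, Σt^2·t^3 = 27465, Σt^3·t^3 = 180661.
And Σt^2·s = 50470, Σt^3·s = 333786.
So XᵀX·[m, b]ᵀ = Xᵀs: [[4405, 27465]; [27465, 180661]]·[m, b]ᵀ = [50470, 333786]ᵀ.
Δ = 4405·180661 − 27465² = 41485480.
m = (50470·180661 − 27465·333786)/41485480 = -2473591/2074274; b = (4405·333786 − 27465·50470)/41485480 = 4208439/2074274.
Residuals: 531181/1037137, 1266741/1037137, -867424/1037137, -825999/1037137, -317659/1037137, 549097/1037137; SSR = 3590557/1037137.

SSR = 3.46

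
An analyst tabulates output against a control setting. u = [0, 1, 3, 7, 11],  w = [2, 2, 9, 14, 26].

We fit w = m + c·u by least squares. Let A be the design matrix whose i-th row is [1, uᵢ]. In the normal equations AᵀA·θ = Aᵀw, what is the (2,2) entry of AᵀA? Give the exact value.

180

Row 2 ↔ basis u, column 2 ↔ basis u, so (AᵀA)_{2,2} = Σᵢ (u)·(u) = (0)·(0) + (1)·(1) + (3)·(3) + (7)·(7) + (11)·(11) = 180.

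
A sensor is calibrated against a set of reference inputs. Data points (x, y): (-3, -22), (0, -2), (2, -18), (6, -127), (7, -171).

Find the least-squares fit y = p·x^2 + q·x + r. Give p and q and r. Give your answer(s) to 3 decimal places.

Entries of AᵀA: Σx^2·x^2 = 3794, Σx^2·x = 540, Σx^2 = 98, Σx·x = 98, Σx = 12, Σ1 = 5.
And Σx^2·y = -13221, Σx·y = -1929, Σy = -340.
Inverting the 3×3 Gram matrix, [p, q, r]ᵀ = [-286255/91806, -71915/30602, -5201/4173]ᵀ.

p = -3.118, q = -2.350, r = -1.246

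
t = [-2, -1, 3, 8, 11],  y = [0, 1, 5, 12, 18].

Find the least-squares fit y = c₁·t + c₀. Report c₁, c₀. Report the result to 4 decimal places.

Normal-equation sums: Σt·t = 199, Σt = 19, Σ1 = 5.
For Aᵀy: Σt·y = 308, Σy = 36.
AᵀA·[c₁, c₀]ᵀ = Aᵀy becomes [[199, 19]; [19, 5]]·[c₁, c₀]ᵀ = [308, 36]ᵀ.
Determinant 199·5 − 19² = 634.
c₁ = (308·5 − 19·36)/634 = 428/317; c₀ = (199·36 − 19·308)/634 = 656/317.

c₁ = 1.3502, c₀ = 2.0694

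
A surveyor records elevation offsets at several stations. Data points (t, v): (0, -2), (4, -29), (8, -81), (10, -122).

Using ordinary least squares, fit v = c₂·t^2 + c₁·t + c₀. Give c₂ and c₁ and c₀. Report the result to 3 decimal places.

Entries of MᵀM: Σt^2·t^2 = 14352, Σt^2·t = 1576, Σt^2 = 180, Σt·t = 180, Σt = 22, Σ1 = 4.
For Mᵀv: Σt^2·v = -17848, Σt·v = -1984, Σv = -234.
So MᵀM·[c₂, c₁, c₀]ᵀ = Mᵀv: [[14352, 1576, 180]; [1576, 180, 22]; [180, 22, 4]]·[c₂, c₁, c₀]ᵀ = [-17848, -1984, -234]ᵀ.
Solving the 3×3 system (Gaussian elimination) gives c₂ = -2915/3184, c₁ = -4331/1592, c₀ = -931/398.

c₂ = -0.916, c₁ = -2.720, c₀ = -2.339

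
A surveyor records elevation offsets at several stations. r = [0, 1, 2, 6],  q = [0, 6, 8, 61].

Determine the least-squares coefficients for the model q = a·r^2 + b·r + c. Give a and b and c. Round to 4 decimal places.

Sums needed: Σr^2·r^2 = 1313, Σr^2·r = 225, Σr^2 = 41, Σr·r = 41, Σr = 9, Σ1 = 4.
Right-hand side: Σr^2·q = 2234, Σr·q = 388, Σq = 75.
Inverting the 3×3 Gram matrix, [a, b, c]ᵀ = [2597/1804, 2447/1804, 425/451]ᵀ.

a = 1.4396, b = 1.3564, c = 0.9424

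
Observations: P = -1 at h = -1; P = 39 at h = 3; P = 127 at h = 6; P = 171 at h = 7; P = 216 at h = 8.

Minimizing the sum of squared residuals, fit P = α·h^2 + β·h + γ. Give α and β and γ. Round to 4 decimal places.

α = 2.8485, β = 4.2176, γ = 0.4157

The normal equations are: 7875·α + 1097·β + 159·γ = 27125;  1097·α + 159·β + 23·γ = 3805;  159·α + 23·β + 5·γ = 552.
(Σh^2·h^2 = 7875, Σh^2·h = 1097, Σh^2 = 159, Σh·h = 159, Σh = 23, Σ1 = 5, Σh^2·P = 27125, Σh·P = 3805, ΣP = 552.)
Solving the 3×3 system (Gaussian elimination) gives α = 116055/40742, β = 171833/40742, γ = 8468/20371.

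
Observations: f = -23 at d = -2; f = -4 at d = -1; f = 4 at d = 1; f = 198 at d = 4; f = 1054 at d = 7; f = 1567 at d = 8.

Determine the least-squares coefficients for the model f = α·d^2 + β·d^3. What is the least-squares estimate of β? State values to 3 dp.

Setting ∂/∂α … = 0 gives: 6771·α + 50567·β = 155010;  50567·α + 383955·β = 1176690.
Determinant 6771·383955 − 50567² = 42737816.
α = (155010·383955 − 50567·1176690)/42737816 = 172515/485657; β = (6771·1176690 − 50567·155010)/42737816 = 16122165/5342227.

β = 3.018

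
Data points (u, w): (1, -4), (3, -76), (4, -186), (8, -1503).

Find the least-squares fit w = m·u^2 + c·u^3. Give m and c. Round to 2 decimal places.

Compute the Gram sums: Σu^2·u^2 = 4434, Σu^2·u^3 = 34036, Σu^3·u^3 = 266970.
For Mᵀw: Σu^2·w = -99856, Σu^3·w = -783496.
So MᵀM·[m, c]ᵀ = Mᵀw: [[4434, 34036]; [34036, 266970]]·[m, c]ᵀ = [-99856, -783496]ᵀ.
det = 4434·266970 − 34036² = 25295684.
m = ((-99856)·266970 − 34036·(-783496))/25295684 = 2128384/6323921; c = (4434·(-783496) − 34036·(-99856))/25295684 = -18830612/6323921.

m = 0.34, c = -2.98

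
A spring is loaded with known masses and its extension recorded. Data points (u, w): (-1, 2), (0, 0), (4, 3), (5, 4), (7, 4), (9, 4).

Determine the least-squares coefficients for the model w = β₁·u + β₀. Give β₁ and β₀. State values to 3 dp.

Entries of MᵀM: Σu·u = 172, Σu = 24, Σ1 = 6.
And Σu·w = 94, Σw = 17.
So MᵀM·[β₁, β₀]ᵀ = Mᵀw: [[172, 24]; [24, 6]]·[β₁, β₀]ᵀ = [94, 17]ᵀ.
Eliminating β₀: 6·(row 1) − 24·(row 2) gives 456·β₁ = 6·94 − 24·17 = 156, so β₁ = 13/38.
Then β₀ = (17 − 24·(13/38))/6 = 167/114.

β₁ = 0.342, β₀ = 1.465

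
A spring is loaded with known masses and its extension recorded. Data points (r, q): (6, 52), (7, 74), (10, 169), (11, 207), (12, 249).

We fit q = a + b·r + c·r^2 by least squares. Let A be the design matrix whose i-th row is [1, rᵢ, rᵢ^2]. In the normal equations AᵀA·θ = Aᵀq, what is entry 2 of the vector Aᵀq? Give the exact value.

Entry 2 ↔ basis r, so (Aᵀq)_{2} = Σᵢ (r)·qᵢ = (6)·(52) + (7)·(74) + (10)·(169) + (11)·(207) + (12)·(249) = 7785.

7785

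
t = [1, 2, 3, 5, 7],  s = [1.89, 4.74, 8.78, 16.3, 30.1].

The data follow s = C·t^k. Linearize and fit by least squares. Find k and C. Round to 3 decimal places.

k = 1.402, C = 1.846

With ln sᵢ as the transformed response and ln tᵢ as the regressor:
Σln t = 5.3471, Σ(ln t)² = 8.0643, Σln s = 10.5608, Σln t·ln s = 14.5824.
Normal system: [[8.0643, 5.3471]; [5.3471, 5]]·[k, ln C]ᵀ = [14.5824, 10.5608]ᵀ.
Δ = 8.0643·5 − (5.3471)² = 11.7297; k = (14.5824·5 − 5.3471·10.5608)/11.7297 = 1.40176, ln C = (8.0643·10.5608 − 5.3471·14.5824)/11.7297 = 0.61308, so C = exp(0.61308) = 1.84612.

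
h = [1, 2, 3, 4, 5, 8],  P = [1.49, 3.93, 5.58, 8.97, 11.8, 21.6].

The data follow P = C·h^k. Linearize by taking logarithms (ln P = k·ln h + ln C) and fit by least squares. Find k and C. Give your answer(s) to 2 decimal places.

k = 1.28, C = 1.51

Let Y = ln P. Fitting Y = k·ln h + ln C by least squares:
Σln h = 6.8669, Σ(ln h)² = 10.5236, Σln P = 11.2213, Σln h·ln P = 16.2405.
Equations: 10.5236·k + 6.8669·ln C = 16.2405;  6.8669·k + 6·ln C = 11.2213.
Δ = 10.5236·6 − (6.8669)² = 15.9867; k = (16.2405·6 − 6.8669·11.2213)/15.9867 = 1.27526, ln C = (10.5236·11.2213 − 6.8669·16.2405)/15.9867 = 0.41069, so C = exp(0.41069) = 1.50786.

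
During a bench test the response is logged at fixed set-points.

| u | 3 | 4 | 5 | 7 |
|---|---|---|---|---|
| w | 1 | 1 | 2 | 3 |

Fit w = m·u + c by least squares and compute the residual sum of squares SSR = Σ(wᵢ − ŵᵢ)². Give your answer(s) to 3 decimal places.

SSR = 0.171

Entries of MᵀM: Σu·u = 99, Σu = 19, Σ1 = 4.
Moment sums: Σu·w = 38, Σw = 7.
MᵀM·[m, c]ᵀ = Mᵀw becomes [[99, 19]; [19, 4]]·[m, c]ᵀ = [38, 7]ᵀ.
Eliminating c: 4·(row 1) − 19·(row 2) gives 35·m = 4·38 − 19·7 = 19, so m = 19/35.
Then c = (7 − 19·(19/35))/4 = -29/35.
Residuals: 1/5, -12/35, 4/35, 1/35; SSR = 6/35.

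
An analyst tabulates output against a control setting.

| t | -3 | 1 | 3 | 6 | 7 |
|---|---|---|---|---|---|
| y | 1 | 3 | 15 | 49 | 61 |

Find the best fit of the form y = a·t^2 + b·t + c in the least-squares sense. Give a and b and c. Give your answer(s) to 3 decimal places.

a = 0.924, b = 2.414, c = -0.180

Compute the Gram sums: Σt^2·t^2 = 3860, Σt^2·t = 560, Σt^2 = 104, Σt·t = 104, Σt = 14, Σ1 = 5.
Right-hand side: Σt^2·y = 4900, Σt·y = 766, Σy = 129.
Normal equations: [[3860, 560, 104]; [560, 104, 14]; [104, 14, 5]]·[a, b, c]ᵀ = [4900, 766, 129]ᵀ.
Row-reducing yields a = 3629/3927, b = 1354/561, c = -235/1309.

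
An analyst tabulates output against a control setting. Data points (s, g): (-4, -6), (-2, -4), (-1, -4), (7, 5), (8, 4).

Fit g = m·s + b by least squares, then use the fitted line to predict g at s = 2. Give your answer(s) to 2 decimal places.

The normal equations are: 134·m + 8·b = 103;  8·m + 5·b = -5.
Eliminating b: 5·(row 1) − 8·(row 2) gives 606·m = 5·103 − 8·(-5) = 555, so m = 185/202.
Then b = ((-5) − 8·(185/202))/5 = -249/101.
At s = 2: ĝ = (185/202)·(2) + (-249/101)·(1) = -64/101.

ĝ = -0.63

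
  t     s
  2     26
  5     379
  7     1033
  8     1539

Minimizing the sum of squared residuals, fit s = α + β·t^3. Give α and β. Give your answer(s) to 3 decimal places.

The normal equations are: 4·α + 988·β = 2977;  988·α + 395482·β = 1189870.
Δ = 4·395482 − 988² = 605784.
α = (2977·395482 − 988·1189870)/605784 = 293059/100964; β = (4·1189870 − 988·2977)/605784 = 151517/50482.

α = 2.903, β = 3.001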